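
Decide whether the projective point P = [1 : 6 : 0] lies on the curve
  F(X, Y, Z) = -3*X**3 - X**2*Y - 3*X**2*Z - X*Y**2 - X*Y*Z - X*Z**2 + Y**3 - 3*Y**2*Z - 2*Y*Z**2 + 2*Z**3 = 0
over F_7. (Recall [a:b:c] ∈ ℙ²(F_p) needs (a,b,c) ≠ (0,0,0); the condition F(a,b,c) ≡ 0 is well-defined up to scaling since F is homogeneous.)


F(1,6,0) ≡ 3 (mod 7); P is NOT on the curve.

Evaluate F(1, 6, 0) term-by-term (mod 7).
  -3*X**3 ↦ -3·1·1·1 = -3
  -X**2*Y ↦ -1·1·6·1 = -6
  -3*X**2*Z ↦ -3·1·1·0 = 0
  -X*Y**2 ↦ -1·1·36·1 = -36
  -X*Y*Z ↦ -1·1·6·0 = 0
  -X*Z**2 ↦ -1·1·1·0 = 0
  Y**3 ↦ 1·1·216·1 = 216
  -3*Y**2*Z ↦ -3·1·36·0 = 0
  -2*Y*Z**2 ↦ -2·1·6·0 = 0
  2*Z**3 ↦ 2·1·1·0 = 0
Sum: F(1, 6, 0) = (-3) + (-6) + (0) + (-36) + (0) + (0) + (216) + (0) + (0) + (0) = 171.
Reducing mod 7: 171 ≡ 3 (mod 7).
Since F(a, b, c) ≡ 3 ≠ 0 (mod 7), P does NOT lie on the curve.


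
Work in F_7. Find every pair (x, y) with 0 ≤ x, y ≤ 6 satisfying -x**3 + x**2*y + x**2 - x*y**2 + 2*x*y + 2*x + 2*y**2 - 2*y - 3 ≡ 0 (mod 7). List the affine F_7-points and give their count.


Affine F_7-points: {(0, 4), (2, 4), (3, 2), (3, 4), (4, 2), (5, 1), (5, 3)}; count = 7.

For each of the 49 pairs (x, y) ∈ F_7², evaluate f(x, y) mod 7. Record the zeros.
  x = 0: [0↦4, 1↦4, 2↦1, 3↦2, 4↦0, 5↦2, 6↦1]  zeros at y ∈ {4}
  x = 1: [0↦6, 1↦1, 2↦5, 3↦4, 4↦5, 5↦1, 6↦6]  zeros at y ∈ ∅
  x = 2: [0↦4, 1↦3, 2↦2, 3↦1, 4↦0, 5↦6, 6↦5]  zeros at y ∈ {4}
  x = 3: [0↦6, 1↦4, 2↦0, 3↦1, 4↦0, 5↦4, 6↦6]  zeros at y ∈ {2, 4}
  x = 4: [0↦6, 1↦5, 2↦0, 3↦5, 4↦6, 5↦3, 6↦3]  zeros at y ∈ {2}
  x = 5: [0↦5, 1↦0, 2↦3, 3↦0, 4↦5, 5↦4, 6↦4]  zeros at y ∈ {1, 3}
  x = 6: [0↦4, 1↦4, 2↦3, 3↦1, 4↦5, 5↦1, 6↦3]  zeros at y ∈ ∅
Collecting zeros: affine points = {(0, 4), (2, 4), (3, 2), (3, 4), (4, 2), (5, 1), (5, 3)}.
Total count |C(F_7)_aff| = 7.


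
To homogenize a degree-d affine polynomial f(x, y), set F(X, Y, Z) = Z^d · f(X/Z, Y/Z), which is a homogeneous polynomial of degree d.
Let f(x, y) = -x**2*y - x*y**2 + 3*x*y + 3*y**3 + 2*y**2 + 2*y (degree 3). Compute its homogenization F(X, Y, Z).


F(X, Y, Z) = -X**2*Y - X*Y**2 + 3*X*Y*Z + 3*Y**3 + 2*Y**2*Z + 2*Y*Z**2

deg(f) = 3.
Substitute x = X/Z, y = Y/Z into f, then multiply by Z^3.
  monomial -1·x^2·y^1 ↦ -1·X^2·Y^1·Z^0.
  monomial -1·x^1·y^2 ↦ -1·X^1·Y^2·Z^0.
  monomial 3·x^1·y^1 ↦ 3·X^1·Y^1·Z^1.
  monomial 3·x^0·y^3 ↦ 3·X^0·Y^3·Z^0.
  monomial 2·x^0·y^2 ↦ 2·X^0·Y^2·Z^1.
  monomial 2·x^0·y^1 ↦ 2·X^0·Y^1·Z^2.
Collecting: F(X, Y, Z) = -X**2*Y - X*Y**2 + 3*X*Y*Z + 3*Y**3 + 2*Y**2*Z + 2*Y*Z**2.


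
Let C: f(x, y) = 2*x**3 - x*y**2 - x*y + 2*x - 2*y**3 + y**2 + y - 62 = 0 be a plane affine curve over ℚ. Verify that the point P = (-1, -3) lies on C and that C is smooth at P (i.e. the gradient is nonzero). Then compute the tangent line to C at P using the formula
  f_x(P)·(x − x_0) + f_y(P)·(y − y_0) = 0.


Tangent line at P: 2*x - 64*y - 190 = 0.

Step 1: f(-1, -3) = 0, so P lies on C.
Step 2: partial derivatives
  f_x(x, y) = 6*x**2 - y**2 - y + 2, f_y(x, y) = -2*x*y - x - 6*y**2 + 2*y + 1.
  f_x(P) = 2, f_y(P) = -64 (gradient nonzero, so P is smooth).
Step 3: tangent line at P: 2·(x − -1) + -64·(y − -3) = 0.
Expanding: 2*x - 64*y - 190 = 0.


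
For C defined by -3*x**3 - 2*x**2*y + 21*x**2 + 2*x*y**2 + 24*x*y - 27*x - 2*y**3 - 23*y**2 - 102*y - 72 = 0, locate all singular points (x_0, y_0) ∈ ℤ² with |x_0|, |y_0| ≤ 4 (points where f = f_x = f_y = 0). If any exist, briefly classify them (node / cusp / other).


Singular points: {(3, -3)}; classification: cusp.

Compute partial derivatives:
  f_x = -9*x**2 - 4*x*y + 42*x + 2*y**2 + 24*y - 27.
  f_y = -2*x**2 + 4*x*y + 24*x - 6*y**2 - 46*y - 102.
Scan x_0 ∈ {−4, ..., 4}. For each x_0, f_y(x_0, y) is a polynomial in y; find its integer roots y ∈ {−4, ..., 4}, then test f_x and f at those candidates.
  x = -4: f_y(-4, y) = -6*y**2 - 62*y - 230; no integer root y with |y| ≤ 4.
  x = -3: f_y(-3, y) = -6*y**2 - 58*y - 192; no integer root y with |y| ≤ 4.
  x = -2: f_y(-2, y) = -6*y**2 - 54*y - 158; no integer root y with |y| ≤ 4.
  x = -1: f_y(-1, y) = -6*y**2 - 50*y - 128; no integer root y with |y| ≤ 4.
  x = 0: f_y(0, y) = -6*y**2 - 46*y - 102; no integer root y with |y| ≤ 4.
  x = 1: f_y(1, y) = -6*y**2 - 42*y - 80; no integer root y with |y| ≤ 4.
  x = 2: f_y(2, y) = -6*y**2 - 38*y - 62; no integer root y with |y| ≤ 4.
  x = 3: f_y(3, y) = -6*y**2 - 34*y - 48; vanishes at y ∈ {-3}. (3, -3): f_x = 0, f = 0 — SINGULAR.
  x = 4: f_y(4, y) = -6*y**2 - 30*y - 38; no integer root y with |y| ≤ 4.
Only singular point on the grid: (3, -3).
Classify: substitute x = 3 + u, y = -3 + v and expand: f = -3*u**3 - 2*u**2*v + 2*u*v**2 - 2*v**3 + v**2.
No constant or linear terms (consistent with a singular point). Quadratic part: v**2. Cubic part: -3*u**3 - 2*u**2*v + 2*u*v**2 - 2*v**3.
The quadratic part v**2 is a perfect square, so there is a single (double) tangent line v = 0, i.e. y = -3. Restricting the cubic part to that line (v = 0) leaves -3*u**3 ≠ 0, so f is not divisible by v and the branch is v² ≈ 3*u**3 to lowest order — this is a cusp.
Classification: cusp.


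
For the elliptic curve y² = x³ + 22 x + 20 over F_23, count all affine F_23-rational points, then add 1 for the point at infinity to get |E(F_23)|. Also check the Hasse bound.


Affine points = {(2, 7), (2, 16), (5, 5), (5, 18), (6, 0), (8, 8), (8, 15), (9, 2), (9, 21), (11, 11), (11, 12), (14, 6), (14, 17), (16, 11), (16, 12), (19, 11), (19, 12)}; affine count = 17; |E(F_23)| = 18.

Discriminant check: Δ ∝ 4a³ + 27b² = 4·22³ + 27·20² = 4·10648 + 27·400 ≡ 9 (mod 23). Nonzero ⇒ E is nonsingular.
For each x ∈ F_23, compute rhs = x³ + 22·x + 20 mod 23, then count y ∈ F_23 with y² ≡ rhs.
  x = 0: rhs = 20, matching y values: none (0 points).
  x = 1: rhs = 20, matching y values: none (0 points).
  x = 2: rhs = 3, matching y values: 7, 16 (2 points).
  x = 3: rhs = 21, matching y values: none (0 points).
  x = 4: rhs = 11, matching y values: none (0 points).
  x = 5: rhs = 2, matching y values: 5, 18 (2 points).
  x = 6: rhs = 0, matching y values: 0 (1 points).
  x = 7: rhs = 11, matching y values: none (0 points).
  x = 8: rhs = 18, matching y values: 8, 15 (2 points).
  x = 9: rhs = 4, matching y values: 2, 21 (2 points).
  x = 10: rhs = 21, matching y values: none (0 points).
  x = 11: rhs = 6, matching y values: 11, 12 (2 points).
  x = 12: rhs = 11, matching y values: none (0 points).
  x = 13: rhs = 19, matching y values: none (0 points).
  x = 14: rhs = 13, matching y values: 6, 17 (2 points).
  x = 15: rhs = 22, matching y values: none (0 points).
  x = 16: rhs = 6, matching y values: 11, 12 (2 points).
  x = 17: rhs = 17, matching y values: none (0 points).
  x = 18: rhs = 15, matching y values: none (0 points).
  x = 19: rhs = 6, matching y values: 11, 12 (2 points).
  x = 20: rhs = 19, matching y values: none (0 points).
  x = 21: rhs = 14, matching y values: none (0 points).
  x = 22: rhs = 20, matching y values: none (0 points).
Total affine count: 17.
Full point count |E(F_23)| = 17 + 1 = 18.
Hasse bound: |18 − (23+1)| = |-6| = 6 ≤ 2√23 ≈ 9.5917 ✓.


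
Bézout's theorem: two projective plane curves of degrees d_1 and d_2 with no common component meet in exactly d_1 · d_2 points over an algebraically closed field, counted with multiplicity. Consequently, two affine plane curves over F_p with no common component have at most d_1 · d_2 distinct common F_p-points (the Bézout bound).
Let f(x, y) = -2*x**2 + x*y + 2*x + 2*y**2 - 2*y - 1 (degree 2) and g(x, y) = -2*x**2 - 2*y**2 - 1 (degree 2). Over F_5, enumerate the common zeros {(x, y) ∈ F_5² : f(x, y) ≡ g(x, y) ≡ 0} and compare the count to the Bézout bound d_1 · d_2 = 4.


Common zeros: {(1, 1), (4, 4)}; count = 2; Bézout bound = 4.

deg(f) = 2, deg(g) = 2, so Bézout bound = 4.
Scan x ∈ F_5. For each x, list the y ∈ F_5 with f(x, y) ≡ 0 and those with g(x, y) ≡ 0 (mod 5); the common zeros in that column are the intersection.
  x = 0: f ≡ 0 at y ∈ ∅; g ≡ 0 at y ∈ ∅; common: ∅.
  x = 1: f ≡ 0 at y ∈ {1, 2}; g ≡ 0 at y ∈ {1, 4}; common: {1}.
  x = 2: f ≡ 0 at y ∈ {0}; g ≡ 0 at y ∈ ∅; common: ∅.
  x = 3: f ≡ 0 at y ∈ {1}; g ≡ 0 at y ∈ ∅; common: ∅.
  x = 4: f ≡ 0 at y ∈ {0, 4}; g ≡ 0 at y ∈ {1, 4}; common: {4}.
Collecting: common zeros = {(1, 1), (4, 4)}, so the count is 2.
Comparison with the Bézout bound: 2 ≤ 4 = deg(f)·deg(g), as expected for curves with no common component (the affine F_5-count falls short of the bound because intersections may lie at infinity, over extension fields, or carry multiplicity).


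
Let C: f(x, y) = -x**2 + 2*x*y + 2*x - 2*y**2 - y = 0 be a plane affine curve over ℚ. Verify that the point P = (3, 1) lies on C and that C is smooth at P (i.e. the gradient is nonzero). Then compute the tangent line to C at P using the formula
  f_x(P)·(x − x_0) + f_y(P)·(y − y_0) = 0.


Tangent line at P: -2*x + y + 5 = 0.

Step 1: f(3, 1) = 0, so P lies on C.
Step 2: partial derivatives
  f_x(x, y) = -2*x + 2*y + 2, f_y(x, y) = 2*x - 4*y - 1.
  f_x(P) = -2, f_y(P) = 1 (gradient nonzero, so P is smooth).
Step 3: tangent line at P: -2·(x − 3) + 1·(y − 1) = 0.
Expanding: -2*x + y + 5 = 0.


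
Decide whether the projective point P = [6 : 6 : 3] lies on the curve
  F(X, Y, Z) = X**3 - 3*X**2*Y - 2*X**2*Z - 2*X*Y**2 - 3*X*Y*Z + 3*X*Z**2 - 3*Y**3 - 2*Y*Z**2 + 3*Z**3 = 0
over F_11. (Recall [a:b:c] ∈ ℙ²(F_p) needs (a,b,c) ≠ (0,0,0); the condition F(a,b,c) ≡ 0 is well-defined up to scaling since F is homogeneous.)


F(6,6,3) ≡ 8 (mod 11); P is NOT on the curve.

Evaluate F(6, 6, 3) term-by-term (mod 11).
  X**3 ↦ 1·216·1·1 = 216
  -3*X**2*Y ↦ -3·36·6·1 = -648
  -2*X**2*Z ↦ -2·36·1·3 = -216
  -2*X*Y**2 ↦ -2·6·36·1 = -432
  -3*X*Y*Z ↦ -3·6·6·3 = -324
  3*X*Z**2 ↦ 3·6·1·9 = 162
  -3*Y**3 ↦ -3·1·216·1 = -648
  -2*Y*Z**2 ↦ -2·1·6·9 = -108
  3*Z**3 ↦ 3·1·1·27 = 81
Sum: F(6, 6, 3) = (216) + (-648) + (-216) + (-432) + (-324) + (162) + (-648) + (-108) + (81) = -1917.
Reducing mod 11: -1917 ≡ 8 (mod 11).
Since F(a, b, c) ≡ 8 ≠ 0 (mod 11), P does NOT lie on the curve.


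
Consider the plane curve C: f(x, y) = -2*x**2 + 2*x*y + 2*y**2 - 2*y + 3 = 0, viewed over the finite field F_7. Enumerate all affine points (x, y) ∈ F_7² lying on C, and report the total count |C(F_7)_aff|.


Affine F_7-points: {(0, 2), (0, 6), (2, 2), (2, 4), (4, 1), (4, 3), (6, 3), (6, 6)}; count = 8.

For each of the 49 pairs (x, y) ∈ F_7², evaluate f(x, y) mod 7. Record the zeros.
  x = 0: [0↦3, 1↦3, 2↦0, 3↦1, 4↦6, 5↦1, 6↦0]  zeros at y ∈ {2, 6}
  x = 1: [0↦1, 1↦3, 2↦2, 3↦5, 4↦5, 5↦2, 6↦3]  zeros at y ∈ ∅
  x = 2: [0↦2, 1↦6, 2↦0, 3↦5, 4↦0, 5↦6, 6↦2]  zeros at y ∈ {2, 4}
  x = 3: [0↦6, 1↦5, 2↦1, 3↦1, 4↦5, 5↦6, 6↦4]  zeros at y ∈ ∅
  x = 4: [0↦6, 1↦0, 2↦5, 3↦0, 4↦6, 5↦2, 6↦2]  zeros at y ∈ {1, 3}
  x = 5: [0↦2, 1↦5, 2↦5, 3↦2, 4↦3, 5↦1, 6↦3]  zeros at y ∈ ∅
  x = 6: [0↦1, 1↦6, 2↦1, 3↦0, 4↦3, 5↦3, 6↦0]  zeros at y ∈ {3, 6}
Collecting zeros: affine points = {(0, 2), (0, 6), (2, 2), (2, 4), (4, 1), (4, 3), (6, 3), (6, 6)}.
Total count |C(F_7)_aff| = 8.


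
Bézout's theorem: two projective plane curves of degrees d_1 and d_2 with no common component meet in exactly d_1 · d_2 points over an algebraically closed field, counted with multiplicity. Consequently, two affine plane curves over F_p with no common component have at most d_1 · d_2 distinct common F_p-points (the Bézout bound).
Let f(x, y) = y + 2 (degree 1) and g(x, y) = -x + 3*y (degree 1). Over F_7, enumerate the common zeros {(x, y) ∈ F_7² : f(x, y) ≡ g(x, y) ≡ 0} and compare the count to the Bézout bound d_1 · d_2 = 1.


Common zeros: {(1, 5)}; count = 1; Bézout bound = 1.

deg(f) = 1, deg(g) = 1, so Bézout bound = 1.
Scan x ∈ F_7. For each x, list the y ∈ F_7 with f(x, y) ≡ 0 and those with g(x, y) ≡ 0 (mod 7); the common zeros in that column are the intersection.
  x = 0: f ≡ 0 at y ∈ {5}; g ≡ 0 at y ∈ {0}; common: ∅.
  x = 1: f ≡ 0 at y ∈ {5}; g ≡ 0 at y ∈ {5}; common: {5}.
  x = 2: f ≡ 0 at y ∈ {5}; g ≡ 0 at y ∈ {3}; common: ∅.
  x = 3: f ≡ 0 at y ∈ {5}; g ≡ 0 at y ∈ {1}; common: ∅.
  x = 4: f ≡ 0 at y ∈ {5}; g ≡ 0 at y ∈ {6}; common: ∅.
  x = 5: f ≡ 0 at y ∈ {5}; g ≡ 0 at y ∈ {4}; common: ∅.
  x = 6: f ≡ 0 at y ∈ {5}; g ≡ 0 at y ∈ {2}; common: ∅.
Collecting: common zeros = {(1, 5)}, so the count is 1.
Comparison with the Bézout bound: 1 ≤ 1 = deg(f)·deg(g), as expected for curves with no common component (the bound is attained).


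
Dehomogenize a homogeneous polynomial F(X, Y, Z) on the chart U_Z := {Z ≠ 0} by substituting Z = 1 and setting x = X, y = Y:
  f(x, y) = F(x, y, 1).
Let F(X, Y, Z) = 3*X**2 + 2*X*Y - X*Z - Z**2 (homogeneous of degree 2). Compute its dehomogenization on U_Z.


f(x, y) = 3*x**2 + 2*x*y - x - 1

On U_Z we set Z = 1. Each monomial c·X^i·Y^j·Z^k in F becomes c·x^i·y^j·1^k = c·x^i·y^j.
Substituting Z = 1: F(X, Y, 1) = 3*x**2 + 2*x*y - x - 1.
Note: deg(f) ≤ deg(F) = 2; strict inequality happens when F is divisible by Z (lost terms).


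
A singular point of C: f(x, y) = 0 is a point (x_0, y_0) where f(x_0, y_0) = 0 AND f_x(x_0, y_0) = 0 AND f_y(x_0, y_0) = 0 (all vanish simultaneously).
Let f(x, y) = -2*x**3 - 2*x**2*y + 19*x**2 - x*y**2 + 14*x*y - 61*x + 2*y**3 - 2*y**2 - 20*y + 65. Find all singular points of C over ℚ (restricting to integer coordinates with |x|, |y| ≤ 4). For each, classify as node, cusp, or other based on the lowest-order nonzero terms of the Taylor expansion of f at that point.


Singular points: {(3, 1)}; classification: node.

Compute partial derivatives:
  f_x = -6*x**2 - 4*x*y + 38*x - y**2 + 14*y - 61.
  f_y = -2*x**2 - 2*x*y + 14*x + 6*y**2 - 4*y - 20.
Scan x_0 ∈ {−4, ..., 4}. For each x_0, f_y(x_0, y) is a polynomial in y; find its integer roots y ∈ {−4, ..., 4}, then test f_x and f at those candidates.
  x = -4: f_y(-4, y) = 6*y**2 + 4*y - 108; no integer root y with |y| ≤ 4.
  x = -3: f_y(-3, y) = 6*y**2 + 2*y - 80; no integer root y with |y| ≤ 4.
  x = -2: f_y(-2, y) = 6*y**2 - 56; no integer root y with |y| ≤ 4.
  x = -1: f_y(-1, y) = 6*y**2 - 2*y - 36; no integer root y with |y| ≤ 4.
  x = 0: f_y(0, y) = 6*y**2 - 4*y - 20; no integer root y with |y| ≤ 4.
  x = 1: f_y(1, y) = 6*y**2 - 6*y - 8; no integer root y with |y| ≤ 4.
  x = 2: f_y(2, y) = 6*y**2 - 8*y; vanishes at y ∈ {0}. (2, 0): f_x = -9 ≠ 0.
  x = 3: f_y(3, y) = 6*y**2 - 10*y + 4; vanishes at y ∈ {1}. (3, 1): f_x = 0, f = 0 — SINGULAR.
  x = 4: f_y(4, y) = 6*y**2 - 12*y + 4; no integer root y with |y| ≤ 4.
Only singular point on the grid: (3, 1).
Classify: substitute x = 3 + u, y = 1 + v and expand: f = -2*u**3 - 2*u**2*v - u**2 - u*v**2 + 2*v**3 + v**2.
No constant or linear terms (consistent with a singular point). Quadratic part: -u**2 + v**2. Cubic part: -2*u**3 - 2*u**2*v - u*v**2 + 2*v**3.
The quadratic part v**2 - u**2 = (v − u)(v + u) splits into two distinct linear factors, so there are two distinct tangent lines y − 1 = ±(x − 3) — this is a node (ordinary double point).
Classification: node.


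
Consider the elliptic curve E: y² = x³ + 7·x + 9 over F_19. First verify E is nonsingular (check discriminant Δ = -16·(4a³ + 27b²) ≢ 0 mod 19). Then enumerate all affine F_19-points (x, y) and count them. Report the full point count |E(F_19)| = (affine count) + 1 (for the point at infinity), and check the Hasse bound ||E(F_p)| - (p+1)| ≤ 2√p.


Affine points = {(0, 3), (0, 16), (1, 6), (1, 13), (3, 0), (4, 5), (4, 14), (5, 6), (5, 13), (6, 1), (6, 18), (8, 8), (8, 11), (11, 7), (11, 12), (12, 4), (12, 15), (13, 6), (13, 13), (14, 1), (14, 18), (17, 5), (17, 14), (18, 1), (18, 18)}; affine count = 25; |E(F_19)| = 26.

Discriminant check: Δ ∝ 4a³ + 27b² = 4·7³ + 27·9² = 4·343 + 27·81 ≡ 6 (mod 19). Nonzero ⇒ E is nonsingular.
For each x ∈ F_19, compute rhs = x³ + 7·x + 9 mod 19, then count y ∈ F_19 with y² ≡ rhs.
  x = 0: rhs = 9, matching y values: 3, 16 (2 points).
  x = 1: rhs = 17, matching y values: 6, 13 (2 points).
  x = 2: rhs = 12, matching y values: none (0 points).
  x = 3: rhs = 0, matching y values: 0 (1 points).
  x = 4: rhs = 6, matching y values: 5, 14 (2 points).
  x = 5: rhs = 17, matching y values: 6, 13 (2 points).
  x = 6: rhs = 1, matching y values: 1, 18 (2 points).
  x = 7: rhs = 2, matching y values: none (0 points).
  x = 8: rhs = 7, matching y values: 8, 11 (2 points).
  x = 9: rhs = 3, matching y values: none (0 points).
  x = 10: rhs = 15, matching y values: none (0 points).
  x = 11: rhs = 11, matching y values: 7, 12 (2 points).
  x = 12: rhs = 16, matching y values: 4, 15 (2 points).
  x = 13: rhs = 17, matching y values: 6, 13 (2 points).
  x = 14: rhs = 1, matching y values: 1, 18 (2 points).
  x = 15: rhs = 12, matching y values: none (0 points).
  x = 16: rhs = 18, matching y values: none (0 points).
  x = 17: rhs = 6, matching y values: 5, 14 (2 points).
  x = 18: rhs = 1, matching y values: 1, 18 (2 points).
Total affine count: 25.
Full point count |E(F_19)| = 25 + 1 = 26.
Hasse bound: |26 − (19+1)| = |6| = 6 ≤ 2√19 ≈ 8.7178 ✓.


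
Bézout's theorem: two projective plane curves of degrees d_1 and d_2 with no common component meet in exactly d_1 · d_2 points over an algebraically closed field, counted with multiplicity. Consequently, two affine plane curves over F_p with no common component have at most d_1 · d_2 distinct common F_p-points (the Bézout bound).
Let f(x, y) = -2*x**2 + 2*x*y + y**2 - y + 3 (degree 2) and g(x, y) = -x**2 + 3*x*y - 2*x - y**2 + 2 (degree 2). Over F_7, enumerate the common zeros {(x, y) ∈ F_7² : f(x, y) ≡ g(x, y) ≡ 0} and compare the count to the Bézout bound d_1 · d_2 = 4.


Common zeros: {(3, 4), (3, 5), (4, 6)}; count = 3; Bézout bound = 4.

deg(f) = 2, deg(g) = 2, so Bézout bound = 4.
Scan x ∈ F_7. For each x, list the y ∈ F_7 with f(x, y) ≡ 0 and those with g(x, y) ≡ 0 (mod 7); the common zeros in that column are the intersection.
  x = 0: f ≡ 0 at y ∈ ∅; g ≡ 0 at y ∈ {3, 4}; common: ∅.
  x = 1: f ≡ 0 at y ∈ {2, 4}; g ≡ 0 at y ∈ ∅; common: ∅.
  x = 2: f ≡ 0 at y ∈ {5, 6}; g ≡ 0 at y ∈ ∅; common: ∅.
  x = 3: f ≡ 0 at y ∈ {4, 5}; g ≡ 0 at y ∈ {4, 5}; common: {4, 5}.
  x = 4: f ≡ 0 at y ∈ {1, 6}; g ≡ 0 at y ∈ {6}; common: {6}.
  x = 5: f ≡ 0 at y ∈ ∅; g ≡ 0 at y ∈ {2, 6}; common: ∅.
  x = 6: f ≡ 0 at y ∈ ∅; g ≡ 0 at y ∈ {2}; common: ∅.
Collecting: common zeros = {(3, 4), (3, 5), (4, 6)}, so the count is 3.
Comparison with the Bézout bound: 3 ≤ 4 = deg(f)·deg(g), as expected for curves with no common component (the affine F_7-count falls short of the bound because intersections may lie at infinity, over extension fields, or carry multiplicity).


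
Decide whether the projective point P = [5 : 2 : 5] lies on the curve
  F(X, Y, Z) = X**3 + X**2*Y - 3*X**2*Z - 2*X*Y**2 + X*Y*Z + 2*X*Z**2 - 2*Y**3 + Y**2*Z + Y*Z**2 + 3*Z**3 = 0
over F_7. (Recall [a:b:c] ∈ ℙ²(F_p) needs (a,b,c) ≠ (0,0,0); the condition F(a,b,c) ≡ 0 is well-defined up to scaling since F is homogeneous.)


F(5,2,5) ≡ 6 (mod 7); P is NOT on the curve.

Evaluate F(5, 2, 5) term-by-term (mod 7).
  X**3 ↦ 1·125·1·1 = 125
  X**2*Y ↦ 1·25·2·1 = 50
  -3*X**2*Z ↦ -3·25·1·5 = -375
  -2*X*Y**2 ↦ -2·5·4·1 = -40
  X*Y*Z ↦ 1·5·2·5 = 50
  2*X*Z**2 ↦ 2·5·1·25 = 250
  -2*Y**3 ↦ -2·1·8·1 = -16
  Y**2*Z ↦ 1·1·4·5 = 20
  Y*Z**2 ↦ 1·1·2·25 = 50
  3*Z**3 ↦ 3·1·1·125 = 375
Sum: F(5, 2, 5) = (125) + (50) + (-375) + (-40) + (50) + (250) + (-16) + (20) + (50) + (375) = 489.
Reducing mod 7: 489 ≡ 6 (mod 7).
Since F(a, b, c) ≡ 6 ≠ 0 (mod 7), P does NOT lie on the curve.


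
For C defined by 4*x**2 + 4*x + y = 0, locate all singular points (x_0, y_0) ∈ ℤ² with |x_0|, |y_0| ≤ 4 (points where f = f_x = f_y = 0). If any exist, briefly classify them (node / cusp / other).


No singular points in the scanned grid; C is smooth there.

Compute partial derivatives:
  f_x = 8*x + 4.
  f_y = 1.
f_y = 1 is a nonzero constant, so f_y never vanishes: no point (x, y) can satisfy f = f_x = f_y = 0. In particular no (x, y) ∈ {−4, ..., 4}² is singular; the curve is smooth.


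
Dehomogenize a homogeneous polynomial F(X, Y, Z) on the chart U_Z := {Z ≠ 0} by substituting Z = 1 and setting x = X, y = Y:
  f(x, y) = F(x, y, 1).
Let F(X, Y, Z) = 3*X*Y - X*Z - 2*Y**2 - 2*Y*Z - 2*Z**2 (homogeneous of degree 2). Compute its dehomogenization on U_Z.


f(x, y) = 3*x*y - x - 2*y**2 - 2*y - 2

On U_Z we set Z = 1. Each monomial c·X^i·Y^j·Z^k in F becomes c·x^i·y^j·1^k = c·x^i·y^j.
Substituting Z = 1: F(X, Y, 1) = 3*x*y - x - 2*y**2 - 2*y - 2.
Note: deg(f) ≤ deg(F) = 2; strict inequality happens when F is divisible by Z (lost terms).


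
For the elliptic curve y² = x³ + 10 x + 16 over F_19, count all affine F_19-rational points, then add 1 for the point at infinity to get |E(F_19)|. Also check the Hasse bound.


Affine points = {(0, 4), (0, 15), (2, 5), (2, 14), (3, 4), (3, 15), (4, 5), (4, 14), (5, 1), (5, 18), (6, 8), (6, 11), (7, 7), (7, 12), (8, 0), (13, 5), (13, 14), (15, 8), (15, 11), (16, 4), (16, 15), (17, 8), (17, 11), (18, 9), (18, 10)}; affine count = 25; |E(F_19)| = 26.

Discriminant check: Δ ∝ 4a³ + 27b² = 4·10³ + 27·16² = 4·1000 + 27·256 ≡ 6 (mod 19). Nonzero ⇒ E is nonsingular.
For each x ∈ F_19, compute rhs = x³ + 10·x + 16 mod 19, then count y ∈ F_19 with y² ≡ rhs.
  x = 0: rhs = 16, matching y values: 4, 15 (2 points).
  x = 1: rhs = 8, matching y values: none (0 points).
  x = 2: rhs = 6, matching y values: 5, 14 (2 points).
  x = 3: rhs = 16, matching y values: 4, 15 (2 points).
  x = 4: rhs = 6, matching y values: 5, 14 (2 points).
  x = 5: rhs = 1, matching y values: 1, 18 (2 points).
  x = 6: rhs = 7, matching y values: 8, 11 (2 points).
  x = 7: rhs = 11, matching y values: 7, 12 (2 points).
  x = 8: rhs = 0, matching y values: 0 (1 points).
  x = 9: rhs = 18, matching y values: none (0 points).
  x = 10: rhs = 14, matching y values: none (0 points).
  x = 11: rhs = 13, matching y values: none (0 points).
  x = 12: rhs = 2, matching y values: none (0 points).
  x = 13: rhs = 6, matching y values: 5, 14 (2 points).
  x = 14: rhs = 12, matching y values: none (0 points).
  x = 15: rhs = 7, matching y values: 8, 11 (2 points).
  x = 16: rhs = 16, matching y values: 4, 15 (2 points).
  x = 17: rhs = 7, matching y values: 8, 11 (2 points).
  x = 18: rhs = 5, matching y values: 9, 10 (2 points).
Total affine count: 25.
Full point count |E(F_19)| = 25 + 1 = 26.
Hasse bound: |26 − (19+1)| = |6| = 6 ≤ 2√19 ≈ 8.7178 ✓.


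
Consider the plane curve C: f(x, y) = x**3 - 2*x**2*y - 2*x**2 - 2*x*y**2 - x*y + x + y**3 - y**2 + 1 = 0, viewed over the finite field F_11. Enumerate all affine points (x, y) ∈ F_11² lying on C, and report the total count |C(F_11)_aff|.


Affine F_11-points: {(0, 9), (1, 7), (1, 8), (1, 10), (2, 1), (4, 4), (5, 6), (7, 0)}; count = 8.

For each of the 121 pairs (x, y) ∈ F_11², evaluate f(x, y) mod 11. Record the zeros.
  x = 0: [0↦1, 1↦1, 2↦5, 3↦8, 4↦5, 5↦2, 6↦5, 7↦9, 8↦9, 9↦0, 10↦10]  zeros at y ∈ {9}
  x = 1: [0↦1, 1↦7, 2↦2, 3↦3, 4↦5, 5↦3, 6↦3, 7↦0, 8↦0, 9↦9, 10↦0]  zeros at y ∈ {7, 8, 10}
  x = 2: [0↦3, 1↦0, 2↦4, 3↦10, 4↦2, 5↦8, 6↦1, 7↦9, 8↦5, 9↦6, 10↦7]  zeros at y ∈ {1}
  x = 3: [0↦2, 1↦8, 2↦6, 3↦2, 4↦2, 5↦1, 6↦5, 7↦9, 8↦8, 9↦8, 10↦4]  zeros at y ∈ ∅
  x = 4: [0↦4, 1↦4, 2↦3, 3↦7, 4↦0, 5↦10, 6↦10, 7↦6, 8↦4, 9↦10, 10↦8]  zeros at y ∈ {4}
  x = 5: [0↦4, 1↦5, 2↦1, 3↦9, 4↦2, 5↦8, 6↦0, 7↦6, 8↦10, 9↦7, 10↦3]  zeros at y ∈ {6}
  x = 6: [0↦8, 1↦6, 2↦6, 3↦3, 4↦3, 5↦1, 6↦3, 7↦4, 8↦10, 9↦5, 10↦6]  zeros at y ∈ ∅
  x = 7: [0↦0, 1↦2, 2↦2, 3↦6, 4↦9, 5↦6, 6↦3, 7↦6, 8↦10, 9↦10, 10↦1]  zeros at y ∈ {0}
  x = 8: [0↦8, 1↦10, 2↦6, 3↦2, 4↦4, 5↦7, 6↦6, 7↦7, 8↦5, 9↦6, 10↦5]  zeros at y ∈ ∅
  x = 9: [0↦5, 1↦3, 2↦2, 3↦8, 4↦5, 5↦10, 6↦7, 7↦2, 8↦1, 9↦10, 10↦2]  zeros at y ∈ ∅
  x = 10: [0↦8, 1↦9, 2↦7, 3↦8, 4↦7, 5↦10, 6↦1, 7↦8, 8↦4, 9↦6, 10↦9]  zeros at y ∈ ∅
Collecting zeros: affine points = {(0, 9), (1, 7), (1, 8), (1, 10), (2, 1), (4, 4), (5, 6), (7, 0)}.
Total count |C(F_11)_aff| = 8.


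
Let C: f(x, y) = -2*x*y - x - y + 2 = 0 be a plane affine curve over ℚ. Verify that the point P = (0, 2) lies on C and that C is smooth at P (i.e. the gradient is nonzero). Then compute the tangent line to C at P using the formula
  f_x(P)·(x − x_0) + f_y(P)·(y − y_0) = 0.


Tangent line at P: -5*x - y + 2 = 0.

Step 1: f(0, 2) = 0, so P lies on C.
Step 2: partial derivatives
  f_x(x, y) = -2*y - 1, f_y(x, y) = -2*x - 1.
  f_x(P) = -5, f_y(P) = -1 (gradient nonzero, so P is smooth).
Step 3: tangent line at P: -5·(x − 0) + -1·(y − 2) = 0.
Expanding: -5*x - y + 2 = 0.


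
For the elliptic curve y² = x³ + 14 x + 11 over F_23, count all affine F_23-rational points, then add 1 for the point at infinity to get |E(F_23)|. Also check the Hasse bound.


Affine points = {(1, 7), (1, 16), (2, 1), (2, 22), (4, 4), (4, 19), (6, 9), (6, 14), (10, 1), (10, 22), (11, 1), (11, 22), (15, 10), (15, 13), (18, 0), (19, 11), (19, 12)}; affine count = 17; |E(F_23)| = 18.

Discriminant check: Δ ∝ 4a³ + 27b² = 4·14³ + 27·11² = 4·2744 + 27·121 ≡ 6 (mod 23). Nonzero ⇒ E is nonsingular.
For each x ∈ F_23, compute rhs = x³ + 14·x + 11 mod 23, then count y ∈ F_23 with y² ≡ rhs.
  x = 0: rhs = 11, matching y values: none (0 points).
  x = 1: rhs = 3, matching y values: 7, 16 (2 points).
  x = 2: rhs = 1, matching y values: 1, 22 (2 points).
  x = 3: rhs = 11, matching y values: none (0 points).
  x = 4: rhs = 16, matching y values: 4, 19 (2 points).
  x = 5: rhs = 22, matching y values: none (0 points).
  x = 6: rhs = 12, matching y values: 9, 14 (2 points).
  x = 7: rhs = 15, matching y values: none (0 points).
  x = 8: rhs = 14, matching y values: none (0 points).
  x = 9: rhs = 15, matching y values: none (0 points).
  x = 10: rhs = 1, matching y values: 1, 22 (2 points).
  x = 11: rhs = 1, matching y values: 1, 22 (2 points).
  x = 12: rhs = 21, matching y values: none (0 points).
  x = 13: rhs = 21, matching y values: none (0 points).
  x = 14: rhs = 7, matching y values: none (0 points).
  x = 15: rhs = 8, matching y values: 10, 13 (2 points).
  x = 16: rhs = 7, matching y values: none (0 points).
  x = 17: rhs = 10, matching y values: none (0 points).
  x = 18: rhs = 0, matching y values: 0 (1 points).
  x = 19: rhs = 6, matching y values: 11, 12 (2 points).
  x = 20: rhs = 11, matching y values: none (0 points).
  x = 21: rhs = 21, matching y values: none (0 points).
  x = 22: rhs = 19, matching y values: none (0 points).
Total affine count: 17.
Full point count |E(F_23)| = 17 + 1 = 18.
Hasse bound: |18 − (23+1)| = |-6| = 6 ≤ 2√23 ≈ 9.5917 ✓.


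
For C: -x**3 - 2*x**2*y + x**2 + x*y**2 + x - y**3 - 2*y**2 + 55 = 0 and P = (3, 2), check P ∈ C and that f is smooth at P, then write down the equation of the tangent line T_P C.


Tangent line at P: -40*x - 26*y + 172 = 0.

Step 1: f(3, 2) = 0, so P lies on C.
Step 2: partial derivatives
  f_x(x, y) = -3*x**2 - 4*x*y + 2*x + y**2 + 1, f_y(x, y) = -2*x**2 + 2*x*y - 3*y**2 - 4*y.
  f_x(P) = -40, f_y(P) = -26 (gradient nonzero, so P is smooth).
Step 3: tangent line at P: -40·(x − 3) + -26·(y − 2) = 0.
Expanding: -40*x - 26*y + 172 = 0.


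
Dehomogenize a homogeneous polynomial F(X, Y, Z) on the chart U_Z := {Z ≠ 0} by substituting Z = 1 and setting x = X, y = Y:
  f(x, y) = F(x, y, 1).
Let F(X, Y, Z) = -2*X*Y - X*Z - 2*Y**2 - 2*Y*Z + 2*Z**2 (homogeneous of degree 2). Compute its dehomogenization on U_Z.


f(x, y) = -2*x*y - x - 2*y**2 - 2*y + 2

On U_Z we set Z = 1. Each monomial c·X^i·Y^j·Z^k in F becomes c·x^i·y^j·1^k = c·x^i·y^j.
Substituting Z = 1: F(X, Y, 1) = -2*x*y - x - 2*y**2 - 2*y + 2.
Note: deg(f) ≤ deg(F) = 2; strict inequality happens when F is divisible by Z (lost terms).


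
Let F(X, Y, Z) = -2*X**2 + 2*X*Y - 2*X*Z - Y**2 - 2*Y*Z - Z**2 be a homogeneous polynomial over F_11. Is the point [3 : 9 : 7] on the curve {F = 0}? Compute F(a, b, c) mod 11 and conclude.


F(3,9,7) ≡ 2 (mod 11); P is NOT on the curve.

Evaluate F(3, 9, 7) term-by-term (mod 11).
  -2*X**2 ↦ -2·9·1·1 = -18
  2*X*Y ↦ 2·3·9·1 = 54
  -2*X*Z ↦ -2·3·1·7 = -42
  -Y**2 ↦ -1·1·81·1 = -81
  -2*Y*Z ↦ -2·1·9·7 = -126
  -Z**2 ↦ -1·1·1·49 = -49
Sum: F(3, 9, 7) = (-18) + (54) + (-42) + (-81) + (-126) + (-49) = -262.
Reducing mod 11: -262 ≡ 2 (mod 11).
Since F(a, b, c) ≡ 2 ≠ 0 (mod 11), P does NOT lie on the curve.


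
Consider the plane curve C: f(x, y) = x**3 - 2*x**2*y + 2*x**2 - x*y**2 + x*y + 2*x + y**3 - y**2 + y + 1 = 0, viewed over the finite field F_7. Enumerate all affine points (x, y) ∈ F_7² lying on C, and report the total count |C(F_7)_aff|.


Affine F_7-points: {(0, 2), (2, 0), (2, 1), (2, 2), (3, 1), (3, 5), (4, 0), (4, 6), (6, 0), (6, 3), (6, 4)}; count = 11.

For each of the 49 pairs (x, y) ∈ F_7², evaluate f(x, y) mod 7. Record the zeros.
  x = 0: [0↦1, 1↦2, 2↦0, 3↦1, 4↦4, 5↦1, 6↦5]  zeros at y ∈ {2}
  x = 1: [0↦6, 1↦5, 2↦6, 3↦1, 4↦3, 5↦4, 6↦3]  zeros at y ∈ ∅
  x = 2: [0↦0, 1↦0, 2↦0, 3↦6, 4↦3, 5↦4, 6↦1]  zeros at y ∈ {0, 1, 2}
  x = 3: [0↦3, 1↦0, 2↦2, 3↦1, 4↦3, 5↦0, 6↦5]  zeros at y ∈ {1, 5}
  x = 4: [0↦0, 1↦4, 2↦4, 3↦6, 4↦2, 5↦5, 6↦0]  zeros at y ∈ {0, 6}
  x = 5: [0↦4, 1↦4, 2↦5, 3↦6, 4↦6, 5↦4, 6↦6]  zeros at y ∈ ∅
  x = 6: [0↦0, 1↦6, 2↦4, 3↦0, 4↦0, 5↦3, 6↦1]  zeros at y ∈ {0, 3, 4}
Collecting zeros: affine points = {(0, 2), (2, 0), (2, 1), (2, 2), (3, 1), (3, 5), (4, 0), (4, 6), (6, 0), (6, 3), (6, 4)}.
Total count |C(F_7)_aff| = 11.


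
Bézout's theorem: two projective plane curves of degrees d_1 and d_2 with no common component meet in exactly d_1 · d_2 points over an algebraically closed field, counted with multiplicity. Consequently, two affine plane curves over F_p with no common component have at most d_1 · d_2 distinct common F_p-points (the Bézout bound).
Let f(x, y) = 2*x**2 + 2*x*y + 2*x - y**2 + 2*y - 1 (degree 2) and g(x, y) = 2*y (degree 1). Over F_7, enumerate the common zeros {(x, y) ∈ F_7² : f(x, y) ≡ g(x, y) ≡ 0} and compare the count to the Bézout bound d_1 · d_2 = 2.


Common zeros: ∅; count = 0; Bézout bound = 2.

deg(f) = 2, deg(g) = 1, so Bézout bound = 2.
Scan x ∈ F_7. For each x, list the y ∈ F_7 with f(x, y) ≡ 0 and those with g(x, y) ≡ 0 (mod 7); the common zeros in that column are the intersection.
  x = 0: f ≡ 0 at y ∈ {1}; g ≡ 0 at y ∈ {0}; common: ∅.
  x = 1: f ≡ 0 at y ∈ {2}; g ≡ 0 at y ∈ {0}; common: ∅.
  x = 2: f ≡ 0 at y ∈ ∅; g ≡ 0 at y ∈ {0}; common: ∅.
  x = 3: f ≡ 0 at y ∈ {2, 6}; g ≡ 0 at y ∈ {0}; common: ∅.
  x = 4: f ≡ 0 at y ∈ {4, 6}; g ≡ 0 at y ∈ {0}; common: ∅.
  x = 5: f ≡ 0 at y ∈ {1, 4}; g ≡ 0 at y ∈ {0}; common: ∅.
  x = 6: f ≡ 0 at y ∈ ∅; g ≡ 0 at y ∈ {0}; common: ∅.
Collecting: common zeros = ∅, so the count is 0.
Comparison with the Bézout bound: 0 ≤ 2 = deg(f)·deg(g), as expected for curves with no common component (the affine F_7-count falls short of the bound because intersections may lie at infinity, over extension fields, or carry multiplicity).


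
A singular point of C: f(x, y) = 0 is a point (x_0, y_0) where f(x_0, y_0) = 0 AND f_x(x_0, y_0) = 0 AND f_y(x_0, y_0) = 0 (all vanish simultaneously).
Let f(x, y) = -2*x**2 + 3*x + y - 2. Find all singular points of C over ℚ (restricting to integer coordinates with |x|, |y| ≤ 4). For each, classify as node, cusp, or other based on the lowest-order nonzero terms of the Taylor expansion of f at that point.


No singular points in the scanned grid; C is smooth there.

Compute partial derivatives:
  f_x = 3 - 4*x.
  f_y = 1.
f_y = 1 is a nonzero constant, so f_y never vanishes: no point (x, y) can satisfy f = f_x = f_y = 0. In particular no (x, y) ∈ {−4, ..., 4}² is singular; the curve is smooth.


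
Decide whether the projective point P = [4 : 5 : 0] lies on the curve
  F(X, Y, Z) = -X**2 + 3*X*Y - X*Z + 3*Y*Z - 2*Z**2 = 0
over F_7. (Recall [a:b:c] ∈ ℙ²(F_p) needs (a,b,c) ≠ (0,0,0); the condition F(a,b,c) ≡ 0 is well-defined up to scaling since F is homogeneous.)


F(4,5,0) ≡ 2 (mod 7); P is NOT on the curve.

Evaluate F(4, 5, 0) term-by-term (mod 7).
  -X**2 ↦ -1·16·1·1 = -16
  3*X*Y ↦ 3·4·5·1 = 60
  -X*Z ↦ -1·4·1·0 = 0
  3*Y*Z ↦ 3·1·5·0 = 0
  -2*Z**2 ↦ -2·1·1·0 = 0
Sum: F(4, 5, 0) = (-16) + (60) + (0) + (0) + (0) = 44.
Reducing mod 7: 44 ≡ 2 (mod 7).
Since F(a, b, c) ≡ 2 ≠ 0 (mod 7), P does NOT lie on the curve.


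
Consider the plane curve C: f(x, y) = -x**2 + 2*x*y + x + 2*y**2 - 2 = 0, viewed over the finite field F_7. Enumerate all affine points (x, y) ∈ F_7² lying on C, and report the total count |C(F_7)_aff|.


Affine F_7-points: {(0, 1), (0, 6), (3, 1), (3, 3), (4, 0), (4, 3), (6, 2), (6, 6)}; count = 8.

For each of the 49 pairs (x, y) ∈ F_7², evaluate f(x, y) mod 7. Record the zeros.
  x = 0: [0↦5, 1↦0, 2↦6, 3↦2, 4↦2, 5↦6, 6↦0]  zeros at y ∈ {1, 6}
  x = 1: [0↦5, 1↦2, 2↦3, 3↦1, 4↦3, 5↦2, 6↦5]  zeros at y ∈ ∅
  x = 2: [0↦3, 1↦2, 2↦5, 3↦5, 4↦2, 5↦3, 6↦1]  zeros at y ∈ ∅
  x = 3: [0↦6, 1↦0, 2↦5, 3↦0, 4↦6, 5↦2, 6↦2]  zeros at y ∈ {1, 3}
  x = 4: [0↦0, 1↦3, 2↦3, 3↦0, 4↦1, 5↦6, 6↦1]  zeros at y ∈ {0, 3}
  x = 5: [0↦6, 1↦4, 2↦6, 3↦5, 4↦1, 5↦1, 6↦5]  zeros at y ∈ ∅
  x = 6: [0↦3, 1↦3, 2↦0, 3↦1, 4↦6, 5↦1, 6↦0]  zeros at y ∈ {2, 6}
Collecting zeros: affine points = {(0, 1), (0, 6), (3, 1), (3, 3), (4, 0), (4, 3), (6, 2), (6, 6)}.
Total count |C(F_7)_aff| = 8.


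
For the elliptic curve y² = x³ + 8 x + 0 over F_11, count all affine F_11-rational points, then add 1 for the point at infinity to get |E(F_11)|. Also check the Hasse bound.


Affine points = {(0, 0), (1, 3), (1, 8), (5, 0), (6, 0), (7, 5), (7, 6), (8, 2), (8, 9), (9, 3), (9, 8)}; affine count = 11; |E(F_11)| = 12.

Discriminant check: Δ ∝ 4a³ + 27b² = 4·8³ + 27·0² = 4·512 + 27·0 ≡ 2 (mod 11). Nonzero ⇒ E is nonsingular.
For each x ∈ F_11, compute rhs = x³ + 8·x + 0 mod 11, then count y ∈ F_11 with y² ≡ rhs.
  x = 0: rhs = 0, matching y values: 0 (1 points).
  x = 1: rhs = 9, matching y values: 3, 8 (2 points).
  x = 2: rhs = 2, matching y values: none (0 points).
  x = 3: rhs = 7, matching y values: none (0 points).
  x = 4: rhs = 8, matching y values: none (0 points).
  x = 5: rhs = 0, matching y values: 0 (1 points).
  x = 6: rhs = 0, matching y values: 0 (1 points).
  x = 7: rhs = 3, matching y values: 5, 6 (2 points).
  x = 8: rhs = 4, matching y values: 2, 9 (2 points).
  x = 9: rhs = 9, matching y values: 3, 8 (2 points).
  x = 10: rhs = 2, matching y values: none (0 points).
Total affine count: 11.
Full point count |E(F_11)| = 11 + 1 = 12.
Hasse bound: |12 − (11+1)| = |0| = 0 ≤ 2√11 ≈ 6.6332 ✓.


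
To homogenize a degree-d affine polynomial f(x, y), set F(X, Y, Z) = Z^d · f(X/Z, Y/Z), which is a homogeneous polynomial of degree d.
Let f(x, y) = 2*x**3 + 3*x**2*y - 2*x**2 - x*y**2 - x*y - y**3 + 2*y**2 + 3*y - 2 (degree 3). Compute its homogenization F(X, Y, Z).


F(X, Y, Z) = 2*X**3 + 3*X**2*Y - 2*X**2*Z - X*Y**2 - X*Y*Z - Y**3 + 2*Y**2*Z + 3*Y*Z**2 - 2*Z**3

deg(f) = 3.
Substitute x = X/Z, y = Y/Z into f, then multiply by Z^3.
  monomial 2·x^3·y^0 ↦ 2·X^3·Y^0·Z^0.
  monomial 3·x^2·y^1 ↦ 3·X^2·Y^1·Z^0.
  monomial -2·x^2·y^0 ↦ -2·X^2·Y^0·Z^1.
  monomial -1·x^1·y^2 ↦ -1·X^1·Y^2·Z^0.
  monomial -1·x^1·y^1 ↦ -1·X^1·Y^1·Z^1.
  monomial -1·x^0·y^3 ↦ -1·X^0·Y^3·Z^0.
  monomial 2·x^0·y^2 ↦ 2·X^0·Y^2·Z^1.
  monomial 3·x^0·y^1 ↦ 3·X^0·Y^1·Z^2.
  monomial -2·x^0·y^0 ↦ -2·X^0·Y^0·Z^3.
Collecting: F(X, Y, Z) = 2*X**3 + 3*X**2*Y - 2*X**2*Z - X*Y**2 - X*Y*Z - Y**3 + 2*Y**2*Z + 3*Y*Z**2 - 2*Z**3.


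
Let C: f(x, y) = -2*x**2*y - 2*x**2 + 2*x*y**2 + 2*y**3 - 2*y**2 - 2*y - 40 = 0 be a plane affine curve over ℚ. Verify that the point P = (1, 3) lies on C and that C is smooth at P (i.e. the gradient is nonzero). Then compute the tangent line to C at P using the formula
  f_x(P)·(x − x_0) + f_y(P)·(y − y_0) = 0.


Tangent line at P: 2*x + 50*y - 152 = 0.

Step 1: f(1, 3) = 0, so P lies on C.
Step 2: partial derivatives
  f_x(x, y) = -4*x*y - 4*x + 2*y**2, f_y(x, y) = -2*x**2 + 4*x*y + 6*y**2 - 4*y - 2.
  f_x(P) = 2, f_y(P) = 50 (gradient nonzero, so P is smooth).
Step 3: tangent line at P: 2·(x − 1) + 50·(y − 3) = 0.
Expanding: 2*x + 50*y - 152 = 0.


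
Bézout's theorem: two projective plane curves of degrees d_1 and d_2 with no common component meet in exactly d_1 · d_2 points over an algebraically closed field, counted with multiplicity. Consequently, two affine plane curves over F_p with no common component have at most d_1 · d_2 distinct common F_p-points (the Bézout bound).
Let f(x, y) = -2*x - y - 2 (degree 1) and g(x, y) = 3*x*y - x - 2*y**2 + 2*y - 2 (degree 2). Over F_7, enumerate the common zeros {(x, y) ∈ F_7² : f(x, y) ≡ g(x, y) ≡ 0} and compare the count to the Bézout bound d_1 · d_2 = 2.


Common zeros: {(0, 5)}; count = 1; Bézout bound = 2.

deg(f) = 1, deg(g) = 2, so Bézout bound = 2.
Scan x ∈ F_7. For each x, list the y ∈ F_7 with f(x, y) ≡ 0 and those with g(x, y) ≡ 0 (mod 7); the common zeros in that column are the intersection.
  x = 0: f ≡ 0 at y ∈ {5}; g ≡ 0 at y ∈ {3, 5}; common: {5}.
  x = 1: f ≡ 0 at y ∈ {3}; g ≡ 0 at y ∈ {1, 5}; common: ∅.
  x = 2: f ≡ 0 at y ∈ {1}; g ≡ 0 at y ∈ {5, 6}; common: ∅.
  x = 3: f ≡ 0 at y ∈ {6}; g ≡ 0 at y ∈ {4, 5}; common: ∅.
  x = 4: f ≡ 0 at y ∈ {4}; g ≡ 0 at y ∈ {2, 5}; common: ∅.
  x = 5: f ≡ 0 at y ∈ {2}; g ≡ 0 at y ∈ {0, 5}; common: ∅.
  x = 6: f ≡ 0 at y ∈ {0}; g ≡ 0 at y ∈ {5}; common: ∅.
Collecting: common zeros = {(0, 5)}, so the count is 1.
Comparison with the Bézout bound: 1 ≤ 2 = deg(f)·deg(g), as expected for curves with no common component (the affine F_7-count falls short of the bound because intersections may lie at infinity, over extension fields, or carry multiplicity).


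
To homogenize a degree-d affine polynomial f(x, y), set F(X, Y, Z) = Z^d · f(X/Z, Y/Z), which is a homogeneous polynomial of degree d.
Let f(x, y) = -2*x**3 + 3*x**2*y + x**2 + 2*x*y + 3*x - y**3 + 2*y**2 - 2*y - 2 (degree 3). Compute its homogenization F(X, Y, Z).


F(X, Y, Z) = -2*X**3 + 3*X**2*Y + X**2*Z + 2*X*Y*Z + 3*X*Z**2 - Y**3 + 2*Y**2*Z - 2*Y*Z**2 - 2*Z**3

deg(f) = 3.
Substitute x = X/Z, y = Y/Z into f, then multiply by Z^3.
  monomial -2·x^3·y^0 ↦ -2·X^3·Y^0·Z^0.
  monomial 3·x^2·y^1 ↦ 3·X^2·Y^1·Z^0.
  monomial 1·x^2·y^0 ↦ 1·X^2·Y^0·Z^1.
  monomial 2·x^1·y^1 ↦ 2·X^1·Y^1·Z^1.
  monomial 3·x^1·y^0 ↦ 3·X^1·Y^0·Z^2.
  monomial -1·x^0·y^3 ↦ -1·X^0·Y^3·Z^0.
  monomial 2·x^0·y^2 ↦ 2·X^0·Y^2·Z^1.
  monomial -2·x^0·y^1 ↦ -2·X^0·Y^1·Z^2.
  monomial -2·x^0·y^0 ↦ -2·X^0·Y^0·Z^3.
Collecting: F(X, Y, Z) = -2*X**3 + 3*X**2*Y + X**2*Z + 2*X*Y*Z + 3*X*Z**2 - Y**3 + 2*Y**2*Z - 2*Y*Z**2 - 2*Z**3.


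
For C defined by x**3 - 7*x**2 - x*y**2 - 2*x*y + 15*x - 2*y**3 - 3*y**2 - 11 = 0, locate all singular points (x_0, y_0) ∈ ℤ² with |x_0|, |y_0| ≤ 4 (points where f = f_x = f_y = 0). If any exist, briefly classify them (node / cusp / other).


Singular points: {(2, -1)}; classification: node.

Compute partial derivatives:
  f_x = 3*x**2 - 14*x - y**2 - 2*y + 15.
  f_y = -2*x*y - 2*x - 6*y**2 - 6*y.
Scan x_0 ∈ {−4, ..., 4}. For each x_0, f_y(x_0, y) is a polynomial in y; find its integer roots y ∈ {−4, ..., 4}, then test f_x and f at those candidates.
  x = -4: f_y(-4, y) = -6*y**2 + 2*y + 8; vanishes at y ∈ {-1}. (-4, -1): f_x = 120 ≠ 0.
  x = -3: f_y(-3, y) = 6 - 6*y**2; vanishes at y ∈ {-1, 1}. (-3, -1): f_x = 85 ≠ 0; (-3, 1): f_x = 81 ≠ 0.
  x = -2: f_y(-2, y) = -6*y**2 - 2*y + 4; vanishes at y ∈ {-1}. (-2, -1): f_x = 56 ≠ 0.
  x = -1: f_y(-1, y) = -6*y**2 - 4*y + 2; vanishes at y ∈ {-1}. (-1, -1): f_x = 33 ≠ 0.
  x = 0: f_y(0, y) = -6*y**2 - 6*y; vanishes at y ∈ {-1, 0}. (0, -1): f_x = 16 ≠ 0; (0, 0): f_x = 15 ≠ 0.
  x = 1: f_y(1, y) = -6*y**2 - 8*y - 2; vanishes at y ∈ {-1}. (1, -1): f_x = 5 ≠ 0.
  x = 2: f_y(2, y) = -6*y**2 - 10*y - 4; vanishes at y ∈ {-1}. (2, -1): f_x = 0, f = 0 — SINGULAR.
  x = 3: f_y(3, y) = -6*y**2 - 12*y - 6; vanishes at y ∈ {-1}. (3, -1): f_x = 1 ≠ 0.
  x = 4: f_y(4, y) = -6*y**2 - 14*y - 8; vanishes at y ∈ {-1}. (4, -1): f_x = 8 ≠ 0.
Only singular point on the grid: (2, -1).
Classify: substitute x = 2 + u, y = -1 + v and expand: f = u**3 - u**2 - u*v**2 - 2*v**3 + v**2.
No constant or linear terms (consistent with a singular point). Quadratic part: -u**2 + v**2. Cubic part: u**3 - u*v**2 - 2*v**3.
The quadratic part v**2 - u**2 = (v − u)(v + u) splits into two distinct linear factors, so there are two distinct tangent lines y − -1 = ±(x − 2) — this is a node (ordinary double point).
Classification: node.
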